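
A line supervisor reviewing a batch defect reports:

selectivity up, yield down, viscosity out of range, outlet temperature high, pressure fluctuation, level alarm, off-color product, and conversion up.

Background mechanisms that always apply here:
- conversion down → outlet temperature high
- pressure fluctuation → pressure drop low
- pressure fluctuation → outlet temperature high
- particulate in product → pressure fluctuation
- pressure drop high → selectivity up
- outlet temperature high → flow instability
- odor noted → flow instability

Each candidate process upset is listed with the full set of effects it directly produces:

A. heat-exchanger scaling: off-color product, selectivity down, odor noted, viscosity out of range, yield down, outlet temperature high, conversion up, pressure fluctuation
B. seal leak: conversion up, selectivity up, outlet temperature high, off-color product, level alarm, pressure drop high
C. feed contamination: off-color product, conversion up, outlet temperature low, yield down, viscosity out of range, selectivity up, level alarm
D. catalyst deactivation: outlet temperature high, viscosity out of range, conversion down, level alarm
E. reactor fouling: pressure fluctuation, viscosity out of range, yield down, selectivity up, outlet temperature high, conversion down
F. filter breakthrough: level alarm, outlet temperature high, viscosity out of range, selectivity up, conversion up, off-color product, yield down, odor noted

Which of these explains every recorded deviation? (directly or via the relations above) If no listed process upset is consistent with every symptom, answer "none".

none

Testing each hypothesis:
(A) heat-exchanger scaling — selectivity up -; yield down +; viscosity out of range +; outlet temperature high +; pressure fluctuation +; level alarm -; off-color product +; conversion up +
(B) seal leak — selectivity up +; yield down -; viscosity out of range -; outlet temperature high +; pressure fluctuation -; level alarm +; off-color product +; conversion up +
(C) feed contamination — selectivity up +; yield down +; viscosity out of range +; outlet temperature high -; pressure fluctuation -; level alarm +; off-color product +; conversion up +
(D) catalyst deactivation — fails on selectivity up, yield down, pressure fluctuation, off-color product, conversion up (predicts conversion down, not conversion up)
(E) reactor fouling — fails on level alarm, off-color product, conversion up (predicts conversion down, not conversion up)
(F) filter breakthrough — selectivity up +; yield down +; viscosity out of range +; outlet temperature high +; pressure fluctuation -; level alarm +; off-color product +; conversion up +
No candidate is consistent with all observations.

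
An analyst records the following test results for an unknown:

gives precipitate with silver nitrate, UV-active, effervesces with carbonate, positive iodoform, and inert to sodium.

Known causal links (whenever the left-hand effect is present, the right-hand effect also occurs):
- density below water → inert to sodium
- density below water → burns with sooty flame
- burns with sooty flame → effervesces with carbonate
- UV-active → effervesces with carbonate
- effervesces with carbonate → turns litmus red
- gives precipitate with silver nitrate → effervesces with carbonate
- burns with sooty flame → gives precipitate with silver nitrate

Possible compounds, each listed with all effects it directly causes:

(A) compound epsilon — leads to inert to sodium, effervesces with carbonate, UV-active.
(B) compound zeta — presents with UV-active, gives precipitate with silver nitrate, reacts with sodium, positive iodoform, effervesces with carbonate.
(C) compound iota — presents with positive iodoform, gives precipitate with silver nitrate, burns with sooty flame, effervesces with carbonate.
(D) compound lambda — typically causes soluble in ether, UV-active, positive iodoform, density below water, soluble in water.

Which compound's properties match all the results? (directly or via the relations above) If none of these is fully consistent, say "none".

For each candidate, compare predicted effects to what was observed:
(A) compound epsilon — gives precipitate with silver nitrate ✗; UV-active ✓; effervesces with carbonate ✓; positive iodoform ✗; inert to sodium ✓
(B) compound zeta — gives precipitate with silver nitrate ✓; UV-active ✓; effervesces with carbonate ✓; positive iodoform ✓; inert to sodium ✗
(C) compound iota — does not account for UV-active, inert to sodium
(D) compound lambda — accounts for every observation (gives precipitate with silver nitrate via density below water → burns with sooty flame → gives precipitate with silver nitrate)
Only (D) is consistent with every observation.

D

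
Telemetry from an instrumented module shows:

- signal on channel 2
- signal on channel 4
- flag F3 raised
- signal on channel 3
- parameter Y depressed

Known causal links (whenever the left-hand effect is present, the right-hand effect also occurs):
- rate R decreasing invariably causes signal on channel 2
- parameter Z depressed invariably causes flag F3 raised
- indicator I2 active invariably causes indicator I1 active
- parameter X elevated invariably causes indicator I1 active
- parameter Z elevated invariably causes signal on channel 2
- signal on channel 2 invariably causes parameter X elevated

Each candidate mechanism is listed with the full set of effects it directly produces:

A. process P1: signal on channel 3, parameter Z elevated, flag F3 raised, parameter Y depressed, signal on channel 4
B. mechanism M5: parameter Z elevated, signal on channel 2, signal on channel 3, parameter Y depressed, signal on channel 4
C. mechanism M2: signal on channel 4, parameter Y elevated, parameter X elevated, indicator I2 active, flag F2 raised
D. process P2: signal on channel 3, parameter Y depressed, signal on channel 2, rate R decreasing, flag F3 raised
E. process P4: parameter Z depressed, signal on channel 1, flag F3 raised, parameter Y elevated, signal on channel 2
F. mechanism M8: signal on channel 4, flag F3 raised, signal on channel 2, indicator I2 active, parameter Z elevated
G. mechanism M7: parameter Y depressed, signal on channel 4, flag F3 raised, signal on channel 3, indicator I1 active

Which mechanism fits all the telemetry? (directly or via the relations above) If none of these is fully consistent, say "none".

A

Checking each candidate against the observations:
(A) process P1 — accounts for every observation (signal on channel 2 via parameter Z elevated → signal on channel 2)
(B) mechanism M5 — does not account for flag F3 raised
(C) mechanism M2 — signal on channel 2 NO; signal on channel 4 yes; flag F3 raised NO; signal on channel 3 NO; parameter Y depressed NO
(D) process P2 — signal on channel 2 yes; signal on channel 4 NO; flag F3 raised yes; signal on channel 3 yes; parameter Y depressed yes
(E) process P4 — signal on channel 2 yes; signal on channel 4 NO; flag F3 raised yes; signal on channel 3 NO; parameter Y depressed NO
(F) mechanism M8 — signal on channel 2 yes; signal on channel 4 yes; flag F3 raised yes; signal on channel 3 NO; parameter Y depressed NO
(G) mechanism M7 — signal on channel 2 NO; signal on channel 4 yes; flag F3 raised yes; signal on channel 3 yes; parameter Y depressed yes
Only (A) is consistent with every observation.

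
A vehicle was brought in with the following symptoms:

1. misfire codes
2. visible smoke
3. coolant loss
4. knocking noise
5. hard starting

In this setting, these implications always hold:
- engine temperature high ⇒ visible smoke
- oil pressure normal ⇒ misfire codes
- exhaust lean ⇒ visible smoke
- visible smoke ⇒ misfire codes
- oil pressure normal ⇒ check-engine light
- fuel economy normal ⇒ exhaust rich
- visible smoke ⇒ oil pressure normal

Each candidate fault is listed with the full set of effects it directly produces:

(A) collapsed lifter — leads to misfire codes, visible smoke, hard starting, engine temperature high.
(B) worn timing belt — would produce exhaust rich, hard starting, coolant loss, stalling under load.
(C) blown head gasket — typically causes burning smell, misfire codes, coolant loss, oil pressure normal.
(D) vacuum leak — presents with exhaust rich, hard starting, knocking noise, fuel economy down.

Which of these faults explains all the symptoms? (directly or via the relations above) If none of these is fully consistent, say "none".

none

Checking each candidate against the observations:
(A) collapsed lifter — misfire codes match; visible smoke match; coolant loss miss; knocking noise miss; hard starting match
(B) worn timing belt — misfire codes miss; visible smoke miss; coolant loss match; knocking noise miss; hard starting match
(C) blown head gasket — does not account for visible smoke, knocking noise, hard starting
(D) vacuum leak — misfire codes miss; visible smoke miss; coolant loss miss; knocking noise match; hard starting match
Every candidate fails on at least one observation.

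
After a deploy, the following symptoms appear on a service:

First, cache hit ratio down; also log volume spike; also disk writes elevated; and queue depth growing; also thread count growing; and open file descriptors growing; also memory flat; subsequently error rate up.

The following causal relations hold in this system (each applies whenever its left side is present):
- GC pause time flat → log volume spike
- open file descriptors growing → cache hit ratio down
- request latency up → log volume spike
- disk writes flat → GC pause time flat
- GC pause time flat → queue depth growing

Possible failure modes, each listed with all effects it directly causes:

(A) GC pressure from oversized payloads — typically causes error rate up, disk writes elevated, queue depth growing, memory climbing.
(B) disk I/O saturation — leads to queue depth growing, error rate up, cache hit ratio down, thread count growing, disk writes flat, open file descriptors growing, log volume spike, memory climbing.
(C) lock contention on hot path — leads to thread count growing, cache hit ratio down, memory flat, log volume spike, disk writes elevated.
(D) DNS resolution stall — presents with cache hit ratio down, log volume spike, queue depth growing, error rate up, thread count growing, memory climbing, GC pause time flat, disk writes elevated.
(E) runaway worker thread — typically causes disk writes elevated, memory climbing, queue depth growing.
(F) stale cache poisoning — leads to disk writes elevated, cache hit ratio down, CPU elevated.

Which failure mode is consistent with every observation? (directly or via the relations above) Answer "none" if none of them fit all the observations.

Testing each hypothesis:
(A) GC pressure from oversized payloads — fails on cache hit ratio down, log volume spike, thread count growing, open file descriptors growing, memory flat (predicts memory climbing, not memory flat)
(B) disk I/O saturation — fails on disk writes elevated, memory flat (predicts disk writes flat, not disk writes elevated; predicts memory climbing, not memory flat)
(C) lock contention on hot path — does not account for queue depth growing, open file descriptors growing, error rate up
(D) DNS resolution stall — cache hit ratio down +; log volume spike +; disk writes elevated +; queue depth growing +; thread count growing +; open file descriptors growing -; memory flat -; error rate up +
(E) runaway worker thread — fails on cache hit ratio down, log volume spike, thread count growing, open file descriptors growing, memory flat, error rate up (predicts memory climbing, not memory flat)
(F) stale cache poisoning — cache hit ratio down +; log volume spike -; disk writes elevated +; queue depth growing -; thread count growing -; open file descriptors growing -; memory flat -; error rate up -
Every candidate fails on at least one observation.

none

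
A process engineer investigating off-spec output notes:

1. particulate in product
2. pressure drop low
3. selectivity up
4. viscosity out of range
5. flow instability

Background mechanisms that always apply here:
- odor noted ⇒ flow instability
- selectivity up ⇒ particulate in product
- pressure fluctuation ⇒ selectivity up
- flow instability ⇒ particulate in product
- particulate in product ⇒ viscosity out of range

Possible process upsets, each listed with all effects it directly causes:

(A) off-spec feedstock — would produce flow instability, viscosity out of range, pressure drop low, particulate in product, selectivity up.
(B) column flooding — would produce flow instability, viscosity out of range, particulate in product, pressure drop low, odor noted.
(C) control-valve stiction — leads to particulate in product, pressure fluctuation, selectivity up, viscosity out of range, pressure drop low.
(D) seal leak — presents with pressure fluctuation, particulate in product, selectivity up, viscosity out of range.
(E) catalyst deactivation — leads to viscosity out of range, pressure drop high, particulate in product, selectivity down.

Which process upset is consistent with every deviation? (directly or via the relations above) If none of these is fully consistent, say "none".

A

Per-candidate check:
(A) off-spec feedstock — accounts for every observation
(B) column flooding — does not account for selectivity up
(C) control-valve stiction — particulate in product +; pressure drop low +; selectivity up +; viscosity out of range +; flow instability -
(D) seal leak — does not account for pressure drop low, flow instability
(E) catalyst deactivation — particulate in product +; pressure drop low -; selectivity up -; viscosity out of range +; flow instability -
(A) alone accounts for all the evidence.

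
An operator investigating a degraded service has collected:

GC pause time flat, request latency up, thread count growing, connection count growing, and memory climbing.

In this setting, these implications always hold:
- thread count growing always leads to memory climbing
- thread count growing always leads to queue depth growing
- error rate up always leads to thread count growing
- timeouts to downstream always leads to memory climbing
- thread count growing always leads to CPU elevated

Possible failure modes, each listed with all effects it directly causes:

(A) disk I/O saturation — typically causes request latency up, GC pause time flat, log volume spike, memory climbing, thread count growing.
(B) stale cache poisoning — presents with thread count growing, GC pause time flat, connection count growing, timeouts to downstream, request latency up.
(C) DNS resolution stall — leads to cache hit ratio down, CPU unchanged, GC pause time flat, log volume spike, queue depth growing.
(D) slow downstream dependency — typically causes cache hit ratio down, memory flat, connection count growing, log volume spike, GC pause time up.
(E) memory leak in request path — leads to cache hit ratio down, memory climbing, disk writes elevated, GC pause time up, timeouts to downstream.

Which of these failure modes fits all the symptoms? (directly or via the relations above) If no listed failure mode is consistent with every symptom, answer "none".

B

For each candidate, compare predicted effects to what was observed:
(A) disk I/O saturation — GC pause time flat ✓; request latency up ✓; thread count growing ✓; connection count growing ✗; memory climbing ✓
(B) stale cache poisoning — accounts for every observation (memory climbing via timeouts to downstream → memory climbing)
(C) DNS resolution stall — does not account for request latency up, thread count growing, connection count growing, memory climbing
(D) slow downstream dependency — GC pause time flat ✗; request latency up ✗; thread count growing ✗; connection count growing ✓; memory climbing ✗
(E) memory leak in request path — fails on GC pause time flat, request latency up, thread count growing, connection count growing (predicts GC pause time up, not GC pause time flat)
(B) is the only candidate with no mismatches.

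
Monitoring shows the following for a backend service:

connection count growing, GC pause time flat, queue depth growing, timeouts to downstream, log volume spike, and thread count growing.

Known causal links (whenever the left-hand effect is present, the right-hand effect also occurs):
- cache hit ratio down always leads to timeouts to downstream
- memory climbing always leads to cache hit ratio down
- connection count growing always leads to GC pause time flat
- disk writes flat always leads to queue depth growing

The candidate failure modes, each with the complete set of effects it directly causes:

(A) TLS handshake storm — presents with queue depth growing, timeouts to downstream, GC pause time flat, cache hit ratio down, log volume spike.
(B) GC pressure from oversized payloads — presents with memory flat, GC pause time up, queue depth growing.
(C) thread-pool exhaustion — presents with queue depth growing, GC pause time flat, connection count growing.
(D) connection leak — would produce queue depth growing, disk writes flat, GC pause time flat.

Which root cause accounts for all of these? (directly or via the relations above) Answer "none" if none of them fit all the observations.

none

For each candidate, compare predicted effects to what was observed:
(A) TLS handshake storm — connection count growing ✗; GC pause time flat ✓; queue depth growing ✓; timeouts to downstream ✓; log volume spike ✓; thread count growing ✗
(B) GC pressure from oversized payloads — fails on connection count growing, GC pause time flat, timeouts to downstream, log volume spike, thread count growing (predicts GC pause time up, not GC pause time flat)
(C) thread-pool exhaustion — connection count growing ✓; GC pause time flat ✓; queue depth growing ✓; timeouts to downstream ✗; log volume spike ✗; thread count growing ✗
(D) connection leak — does not account for connection count growing, timeouts to downstream, log volume spike, thread count growing
Every candidate fails on at least one observation.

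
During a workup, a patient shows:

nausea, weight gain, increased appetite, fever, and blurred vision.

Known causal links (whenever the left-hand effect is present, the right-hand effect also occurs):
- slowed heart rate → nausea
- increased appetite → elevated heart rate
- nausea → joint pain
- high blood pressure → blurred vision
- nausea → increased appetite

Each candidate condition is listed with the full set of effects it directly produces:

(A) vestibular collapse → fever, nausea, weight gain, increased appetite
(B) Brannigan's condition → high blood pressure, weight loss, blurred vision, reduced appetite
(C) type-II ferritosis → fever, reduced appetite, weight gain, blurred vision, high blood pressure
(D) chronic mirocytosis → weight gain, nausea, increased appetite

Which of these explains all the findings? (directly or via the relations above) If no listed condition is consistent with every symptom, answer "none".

Testing each hypothesis:
(A) vestibular collapse — does not account for blurred vision
(B) Brannigan's condition — nausea -; weight gain -; increased appetite -; fever -; blurred vision +
(C) type-II ferritosis — nausea -; weight gain +; increased appetite -; fever +; blurred vision +
(D) chronic mirocytosis — nausea +; weight gain +; increased appetite +; fever -; blurred vision -
Every candidate fails on at least one observation.

none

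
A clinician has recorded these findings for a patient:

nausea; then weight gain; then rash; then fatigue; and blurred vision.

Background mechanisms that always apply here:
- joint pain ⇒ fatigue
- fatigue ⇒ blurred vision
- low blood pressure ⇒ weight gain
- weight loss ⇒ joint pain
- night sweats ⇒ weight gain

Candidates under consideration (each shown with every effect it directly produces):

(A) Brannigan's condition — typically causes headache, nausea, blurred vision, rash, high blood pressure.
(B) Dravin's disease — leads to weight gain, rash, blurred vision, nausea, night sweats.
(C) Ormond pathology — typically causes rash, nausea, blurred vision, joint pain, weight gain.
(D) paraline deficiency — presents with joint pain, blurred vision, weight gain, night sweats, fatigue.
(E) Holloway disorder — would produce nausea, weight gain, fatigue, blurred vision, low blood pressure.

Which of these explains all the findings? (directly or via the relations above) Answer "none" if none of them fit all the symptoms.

C

Per-candidate check:
(A) Brannigan's condition — nausea ✓; weight gain ✗; rash ✓; fatigue ✗; blurred vision ✓
(B) Dravin's disease — does not account for fatigue
(C) Ormond pathology — nausea ✓; weight gain ✓; rash ✓; fatigue ✓ (via joint pain → fatigue); blurred vision ✓
(D) paraline deficiency — does not account for nausea, rash
(E) Holloway disorder — does not account for rash
(C) alone accounts for all the evidence.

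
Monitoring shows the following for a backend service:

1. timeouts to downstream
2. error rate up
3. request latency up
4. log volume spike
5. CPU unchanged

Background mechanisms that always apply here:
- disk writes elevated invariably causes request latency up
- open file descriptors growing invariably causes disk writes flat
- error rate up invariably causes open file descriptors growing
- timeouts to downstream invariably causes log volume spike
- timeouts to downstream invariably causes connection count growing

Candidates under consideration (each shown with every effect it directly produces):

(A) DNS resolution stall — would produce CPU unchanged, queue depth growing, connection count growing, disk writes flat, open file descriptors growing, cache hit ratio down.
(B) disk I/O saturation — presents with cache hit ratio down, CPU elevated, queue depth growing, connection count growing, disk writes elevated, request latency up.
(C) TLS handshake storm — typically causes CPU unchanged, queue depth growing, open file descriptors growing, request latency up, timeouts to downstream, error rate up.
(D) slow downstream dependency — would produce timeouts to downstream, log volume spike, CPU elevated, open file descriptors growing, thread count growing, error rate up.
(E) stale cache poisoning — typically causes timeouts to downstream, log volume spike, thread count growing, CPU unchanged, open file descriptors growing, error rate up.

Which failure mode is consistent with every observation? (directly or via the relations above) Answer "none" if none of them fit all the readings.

Checking each candidate against the observations:
(A) DNS resolution stall — does not account for timeouts to downstream, error rate up, request latency up, log volume spike
(B) disk I/O saturation — fails on timeouts to downstream, error rate up, log volume spike, CPU unchanged (predicts CPU elevated, not CPU unchanged)
(C) TLS handshake storm — timeouts to downstream ✓; error rate up ✓; request latency up ✓; log volume spike ✓ (via timeouts to downstream → log volume spike); CPU unchanged ✓
(D) slow downstream dependency — fails on request latency up, CPU unchanged (predicts CPU elevated, not CPU unchanged)
(E) stale cache poisoning — does not account for request latency up
Only (C) is consistent with every observation.

C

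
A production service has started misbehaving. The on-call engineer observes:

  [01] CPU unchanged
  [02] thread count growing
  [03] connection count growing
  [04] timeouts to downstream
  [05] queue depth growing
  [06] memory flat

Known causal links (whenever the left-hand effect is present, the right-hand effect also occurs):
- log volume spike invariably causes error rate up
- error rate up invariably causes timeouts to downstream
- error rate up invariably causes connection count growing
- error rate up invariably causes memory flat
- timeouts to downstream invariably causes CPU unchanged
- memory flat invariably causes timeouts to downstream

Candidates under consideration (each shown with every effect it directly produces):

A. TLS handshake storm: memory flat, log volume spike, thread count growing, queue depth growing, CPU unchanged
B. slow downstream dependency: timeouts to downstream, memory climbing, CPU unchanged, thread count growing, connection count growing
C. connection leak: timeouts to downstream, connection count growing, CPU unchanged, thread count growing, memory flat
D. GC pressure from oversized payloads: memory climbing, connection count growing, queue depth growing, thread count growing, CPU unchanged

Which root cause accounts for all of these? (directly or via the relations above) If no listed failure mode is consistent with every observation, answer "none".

A

Testing each hypothesis:
(A) TLS handshake storm — accounts for every observation (connection count growing via log volume spike → error rate up → connection count growing)
(B) slow downstream dependency — fails on queue depth growing, memory flat (predicts memory climbing, not memory flat)
(C) connection leak — does not account for queue depth growing
(D) GC pressure from oversized payloads — CPU unchanged yes; thread count growing yes; connection count growing yes; timeouts to downstream NO; queue depth growing yes; memory flat NO
(A) is the only candidate with no mismatches.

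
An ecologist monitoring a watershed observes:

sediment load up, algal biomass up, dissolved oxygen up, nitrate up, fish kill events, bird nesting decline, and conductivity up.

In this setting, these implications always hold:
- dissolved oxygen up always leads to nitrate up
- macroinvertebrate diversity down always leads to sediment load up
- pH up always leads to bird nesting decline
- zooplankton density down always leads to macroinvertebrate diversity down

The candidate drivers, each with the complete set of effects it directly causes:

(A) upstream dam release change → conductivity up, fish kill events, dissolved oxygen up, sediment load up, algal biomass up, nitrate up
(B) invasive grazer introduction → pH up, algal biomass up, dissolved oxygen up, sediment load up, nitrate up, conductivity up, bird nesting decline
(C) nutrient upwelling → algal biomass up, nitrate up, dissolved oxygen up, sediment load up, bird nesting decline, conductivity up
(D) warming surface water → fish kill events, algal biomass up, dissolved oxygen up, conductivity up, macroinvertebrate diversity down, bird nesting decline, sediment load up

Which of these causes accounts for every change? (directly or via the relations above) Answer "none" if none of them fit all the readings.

Per-candidate check:
(A) upstream dam release change — sediment load up match; algal biomass up match; dissolved oxygen up match; nitrate up match; fish kill events match; bird nesting decline miss; conductivity up match
(B) invasive grazer introduction — sediment load up match; algal biomass up match; dissolved oxygen up match; nitrate up match; fish kill events miss; bird nesting decline match; conductivity up match
(C) nutrient upwelling — sediment load up match; algal biomass up match; dissolved oxygen up match; nitrate up match; fish kill events miss; bird nesting decline match; conductivity up match
(D) warming surface water — accounts for every observation (nitrate up through dissolved oxygen up → nitrate up)
(D) alone accounts for all the evidence.

D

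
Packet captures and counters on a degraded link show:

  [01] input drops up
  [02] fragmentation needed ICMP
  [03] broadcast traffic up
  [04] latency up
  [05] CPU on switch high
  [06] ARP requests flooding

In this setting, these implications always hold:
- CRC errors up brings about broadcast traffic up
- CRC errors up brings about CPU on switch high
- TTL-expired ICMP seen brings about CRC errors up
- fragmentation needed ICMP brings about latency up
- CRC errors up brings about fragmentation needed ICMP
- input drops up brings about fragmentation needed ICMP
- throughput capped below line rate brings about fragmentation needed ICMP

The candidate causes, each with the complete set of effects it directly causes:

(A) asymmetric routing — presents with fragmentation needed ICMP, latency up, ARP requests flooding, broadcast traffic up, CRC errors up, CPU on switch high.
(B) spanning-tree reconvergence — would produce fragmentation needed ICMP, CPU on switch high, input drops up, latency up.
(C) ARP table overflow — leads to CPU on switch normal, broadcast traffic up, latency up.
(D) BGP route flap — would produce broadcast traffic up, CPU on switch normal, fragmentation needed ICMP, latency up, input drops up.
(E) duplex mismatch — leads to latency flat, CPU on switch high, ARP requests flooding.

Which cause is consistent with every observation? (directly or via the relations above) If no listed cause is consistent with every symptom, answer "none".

none

Testing each hypothesis:
(A) asymmetric routing — input drops up NO; fragmentation needed ICMP yes; broadcast traffic up yes; latency up yes; CPU on switch high yes; ARP requests flooding yes
(B) spanning-tree reconvergence — input drops up yes; fragmentation needed ICMP yes; broadcast traffic up NO; latency up yes; CPU on switch high yes; ARP requests flooding NO
(C) ARP table overflow — input drops up NO; fragmentation needed ICMP NO; broadcast traffic up yes; latency up yes; CPU on switch high NO; ARP requests flooding NO
(D) BGP route flap — input drops up yes; fragmentation needed ICMP yes; broadcast traffic up yes; latency up yes; CPU on switch high NO; ARP requests flooding NO
(E) duplex mismatch — input drops up NO; fragmentation needed ICMP NO; broadcast traffic up NO; latency up NO; CPU on switch high yes; ARP requests flooding yes
None of the listed candidates fits everything.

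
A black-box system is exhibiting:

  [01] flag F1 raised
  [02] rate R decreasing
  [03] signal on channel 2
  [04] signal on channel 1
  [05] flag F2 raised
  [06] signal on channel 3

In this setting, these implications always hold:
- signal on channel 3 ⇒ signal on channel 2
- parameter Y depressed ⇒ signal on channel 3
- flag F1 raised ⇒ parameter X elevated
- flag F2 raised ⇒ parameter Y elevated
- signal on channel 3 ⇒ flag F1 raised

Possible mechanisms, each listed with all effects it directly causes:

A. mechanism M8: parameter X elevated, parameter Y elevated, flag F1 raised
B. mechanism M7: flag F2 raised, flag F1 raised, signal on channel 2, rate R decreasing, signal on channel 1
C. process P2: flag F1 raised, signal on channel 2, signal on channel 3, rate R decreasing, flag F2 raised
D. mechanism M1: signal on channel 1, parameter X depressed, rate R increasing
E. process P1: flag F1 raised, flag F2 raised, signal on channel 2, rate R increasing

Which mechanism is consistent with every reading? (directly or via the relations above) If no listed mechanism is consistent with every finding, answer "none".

Per-candidate check:
(A) mechanism M8 — flag F1 raised +; rate R decreasing -; signal on channel 2 -; signal on channel 1 -; flag F2 raised -; signal on channel 3 -
(B) mechanism M7 — flag F1 raised +; rate R decreasing +; signal on channel 2 +; signal on channel 1 +; flag F2 raised +; signal on channel 3 -
(C) process P2 — flag F1 raised +; rate R decreasing +; signal on channel 2 +; signal on channel 1 -; flag F2 raised +; signal on channel 3 +
(D) mechanism M1 — fails on flag F1 raised, rate R decreasing, signal on channel 2, flag F2 raised, signal on channel 3 (predicts rate R increasing, not rate R decreasing)
(E) process P1 — flag F1 raised +; rate R decreasing -; signal on channel 2 +; signal on channel 1 -; flag F2 raised +; signal on channel 3 -
None of the listed candidates fits everything.

none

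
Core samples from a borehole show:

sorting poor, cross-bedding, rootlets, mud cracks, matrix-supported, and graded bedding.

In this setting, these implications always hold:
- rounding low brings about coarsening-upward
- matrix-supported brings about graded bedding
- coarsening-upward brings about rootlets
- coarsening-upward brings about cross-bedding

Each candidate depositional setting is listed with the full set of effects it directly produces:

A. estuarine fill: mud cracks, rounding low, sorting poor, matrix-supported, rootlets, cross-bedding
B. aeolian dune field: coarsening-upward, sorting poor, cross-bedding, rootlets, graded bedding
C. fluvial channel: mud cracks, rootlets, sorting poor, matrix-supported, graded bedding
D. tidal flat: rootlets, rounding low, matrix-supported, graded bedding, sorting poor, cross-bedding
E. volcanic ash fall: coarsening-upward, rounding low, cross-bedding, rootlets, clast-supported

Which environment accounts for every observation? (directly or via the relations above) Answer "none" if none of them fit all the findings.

A

Testing each hypothesis:
(A) estuarine fill — accounts for every observation (graded bedding through matrix-supported → graded bedding)
(B) aeolian dune field — does not account for mud cracks, matrix-supported
(C) fluvial channel — does not account for cross-bedding
(D) tidal flat — sorting poor +; cross-bedding +; rootlets +; mud cracks -; matrix-supported +; graded bedding +
(E) volcanic ash fall — sorting poor -; cross-bedding +; rootlets +; mud cracks -; matrix-supported -; graded bedding -
(A) is the only candidate with no mismatches.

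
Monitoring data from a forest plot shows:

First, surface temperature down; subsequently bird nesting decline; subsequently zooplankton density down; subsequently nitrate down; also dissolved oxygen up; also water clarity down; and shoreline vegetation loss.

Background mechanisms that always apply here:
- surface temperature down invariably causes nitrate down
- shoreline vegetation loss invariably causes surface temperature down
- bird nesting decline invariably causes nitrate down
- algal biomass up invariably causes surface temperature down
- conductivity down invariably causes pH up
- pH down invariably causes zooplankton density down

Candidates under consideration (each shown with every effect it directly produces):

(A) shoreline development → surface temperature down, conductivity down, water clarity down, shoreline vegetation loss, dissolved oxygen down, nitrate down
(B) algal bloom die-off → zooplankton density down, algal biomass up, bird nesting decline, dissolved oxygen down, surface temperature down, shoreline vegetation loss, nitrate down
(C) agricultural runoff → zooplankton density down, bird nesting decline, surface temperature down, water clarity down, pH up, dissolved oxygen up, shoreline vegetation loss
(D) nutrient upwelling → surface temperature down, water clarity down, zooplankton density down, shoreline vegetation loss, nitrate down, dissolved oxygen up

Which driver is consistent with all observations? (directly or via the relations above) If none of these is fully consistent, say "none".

Checking each candidate against the observations:
(A) shoreline development — surface temperature down ✓; bird nesting decline ✗; zooplankton density down ✗; nitrate down ✓; dissolved oxygen up ✗; water clarity down ✓; shoreline vegetation loss ✓
(B) algal bloom die-off — fails on dissolved oxygen up, water clarity down (predicts dissolved oxygen down, not dissolved oxygen up)
(C) agricultural runoff — surface temperature down ✓; bird nesting decline ✓; zooplankton density down ✓; nitrate down ✓ (via surface temperature down → nitrate down); dissolved oxygen up ✓; water clarity down ✓; shoreline vegetation loss ✓
(D) nutrient upwelling — does not account for bird nesting decline
(C) alone accounts for all the evidence.

C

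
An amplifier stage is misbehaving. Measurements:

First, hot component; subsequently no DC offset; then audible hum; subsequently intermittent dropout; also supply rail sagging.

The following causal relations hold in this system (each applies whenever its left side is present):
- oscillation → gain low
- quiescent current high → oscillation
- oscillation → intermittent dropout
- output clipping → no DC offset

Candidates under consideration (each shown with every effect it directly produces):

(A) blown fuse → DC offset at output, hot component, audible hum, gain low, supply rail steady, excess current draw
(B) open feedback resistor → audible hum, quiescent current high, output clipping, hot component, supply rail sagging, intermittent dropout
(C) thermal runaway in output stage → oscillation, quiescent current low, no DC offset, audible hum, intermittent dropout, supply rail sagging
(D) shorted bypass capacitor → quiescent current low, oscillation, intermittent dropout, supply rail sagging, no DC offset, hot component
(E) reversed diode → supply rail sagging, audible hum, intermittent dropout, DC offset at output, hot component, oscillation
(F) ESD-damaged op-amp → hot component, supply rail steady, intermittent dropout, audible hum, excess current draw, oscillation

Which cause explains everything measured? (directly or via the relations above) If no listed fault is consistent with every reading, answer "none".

B

Testing each hypothesis:
(A) blown fuse — hot component ✓; no DC offset ✗; audible hum ✓; intermittent dropout ✗; supply rail sagging ✗
(B) open feedback resistor — hot component ✓; no DC offset ✓ (by output clipping → no DC offset); audible hum ✓; intermittent dropout ✓; supply rail sagging ✓
(C) thermal runaway in output stage — does not account for hot component
(D) shorted bypass capacitor — does not account for audible hum
(E) reversed diode — hot component ✓; no DC offset ✗; audible hum ✓; intermittent dropout ✓; supply rail sagging ✓
(F) ESD-damaged op-amp — hot component ✓; no DC offset ✗; audible hum ✓; intermittent dropout ✓; supply rail sagging ✗
Only (B) is consistent with every observation.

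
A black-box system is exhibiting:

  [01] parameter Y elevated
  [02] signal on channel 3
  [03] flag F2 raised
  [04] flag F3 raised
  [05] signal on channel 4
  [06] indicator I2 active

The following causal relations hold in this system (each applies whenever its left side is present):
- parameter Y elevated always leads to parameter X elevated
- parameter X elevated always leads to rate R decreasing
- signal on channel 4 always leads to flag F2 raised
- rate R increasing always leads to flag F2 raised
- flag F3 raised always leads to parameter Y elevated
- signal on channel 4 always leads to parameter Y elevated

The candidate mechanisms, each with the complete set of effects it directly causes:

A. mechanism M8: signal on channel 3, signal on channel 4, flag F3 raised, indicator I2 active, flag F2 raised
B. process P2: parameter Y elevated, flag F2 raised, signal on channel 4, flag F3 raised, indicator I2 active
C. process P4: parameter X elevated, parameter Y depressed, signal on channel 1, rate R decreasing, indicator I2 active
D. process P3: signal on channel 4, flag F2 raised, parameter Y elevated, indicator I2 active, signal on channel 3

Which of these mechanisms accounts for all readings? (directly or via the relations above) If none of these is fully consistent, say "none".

Checking each candidate against the observations:
(A) mechanism M8 — parameter Y elevated ✓ (through flag F3 raised → parameter Y elevated); signal on channel 3 ✓; flag F2 raised ✓; flag F3 raised ✓; signal on channel 4 ✓; indicator I2 active ✓
(B) process P2 — does not account for signal on channel 3
(C) process P4 — parameter Y elevated ✗; signal on channel 3 ✗; flag F2 raised ✗; flag F3 raised ✗; signal on channel 4 ✗; indicator I2 active ✓
(D) process P3 — parameter Y elevated ✓; signal on channel 3 ✓; flag F2 raised ✓; flag F3 raised ✗; signal on channel 4 ✓; indicator I2 active ✓
(A) is the only candidate with no mismatches.

A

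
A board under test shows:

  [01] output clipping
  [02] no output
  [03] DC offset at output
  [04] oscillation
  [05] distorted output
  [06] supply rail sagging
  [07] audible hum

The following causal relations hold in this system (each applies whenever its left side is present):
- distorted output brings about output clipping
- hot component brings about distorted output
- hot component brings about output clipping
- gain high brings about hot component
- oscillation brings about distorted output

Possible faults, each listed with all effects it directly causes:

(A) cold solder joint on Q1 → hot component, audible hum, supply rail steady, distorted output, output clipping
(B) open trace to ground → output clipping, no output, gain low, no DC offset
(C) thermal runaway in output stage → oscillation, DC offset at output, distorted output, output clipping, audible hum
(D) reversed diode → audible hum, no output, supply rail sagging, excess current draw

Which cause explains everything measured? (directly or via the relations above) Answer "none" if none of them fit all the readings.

Testing each hypothesis:
(A) cold solder joint on Q1 — output clipping +; no output -; DC offset at output -; oscillation -; distorted output +; supply rail sagging -; audible hum +
(B) open trace to ground — output clipping +; no output +; DC offset at output -; oscillation -; distorted output -; supply rail sagging -; audible hum -
(C) thermal runaway in output stage — does not account for no output, supply rail sagging
(D) reversed diode — output clipping -; no output +; DC offset at output -; oscillation -; distorted output -; supply rail sagging +; audible hum +
None of the listed candidates fits everything.

none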